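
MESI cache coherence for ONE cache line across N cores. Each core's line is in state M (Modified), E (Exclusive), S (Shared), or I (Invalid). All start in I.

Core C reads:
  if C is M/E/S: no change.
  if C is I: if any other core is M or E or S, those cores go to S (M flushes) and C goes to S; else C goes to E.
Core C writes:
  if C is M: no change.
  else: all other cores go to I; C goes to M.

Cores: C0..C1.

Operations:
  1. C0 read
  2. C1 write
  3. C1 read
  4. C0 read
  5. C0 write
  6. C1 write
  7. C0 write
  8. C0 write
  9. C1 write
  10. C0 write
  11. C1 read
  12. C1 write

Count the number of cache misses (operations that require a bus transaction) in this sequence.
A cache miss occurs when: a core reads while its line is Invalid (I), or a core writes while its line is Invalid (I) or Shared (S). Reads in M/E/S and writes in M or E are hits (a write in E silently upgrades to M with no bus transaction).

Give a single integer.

Answer: 10

Derivation:
Op 1: C0 read [C0 read from I: no other sharers -> C0=E (exclusive)] -> [E,I] [MISS #1: read from I]
Op 2: C1 write [C1 write: invalidate ['C0=E'] -> C1=M] -> [I,M] [MISS #2: write from I]
Op 3: C1 read [C1 read: already in M, no change] -> [I,M] [hit: read from M]
Op 4: C0 read [C0 read from I: others=['C1=M'] -> C0=S, others downsized to S] -> [S,S] [MISS #3: read from I]
Op 5: C0 write [C0 write: invalidate ['C1=S'] -> C0=M] -> [M,I] [MISS #4: write from S]
Op 6: C1 write [C1 write: invalidate ['C0=M'] -> C1=M] -> [I,M] [MISS #5: write from I]
Op 7: C0 write [C0 write: invalidate ['C1=M'] -> C0=M] -> [M,I] [MISS #6: write from I]
Op 8: C0 write [C0 write: already M (modified), no change] -> [M,I] [hit: write from M]
Op 9: C1 write [C1 write: invalidate ['C0=M'] -> C1=M] -> [I,M] [MISS #7: write from I]
Op 10: C0 write [C0 write: invalidate ['C1=M'] -> C0=M] -> [M,I] [MISS #8: write from I]
Op 11: C1 read [C1 read from I: others=['C0=M'] -> C1=S, others downsized to S] -> [S,S] [MISS #9: read from I]
Op 12: C1 write [C1 write: invalidate ['C0=S'] -> C1=M] -> [I,M] [MISS #10: write from S]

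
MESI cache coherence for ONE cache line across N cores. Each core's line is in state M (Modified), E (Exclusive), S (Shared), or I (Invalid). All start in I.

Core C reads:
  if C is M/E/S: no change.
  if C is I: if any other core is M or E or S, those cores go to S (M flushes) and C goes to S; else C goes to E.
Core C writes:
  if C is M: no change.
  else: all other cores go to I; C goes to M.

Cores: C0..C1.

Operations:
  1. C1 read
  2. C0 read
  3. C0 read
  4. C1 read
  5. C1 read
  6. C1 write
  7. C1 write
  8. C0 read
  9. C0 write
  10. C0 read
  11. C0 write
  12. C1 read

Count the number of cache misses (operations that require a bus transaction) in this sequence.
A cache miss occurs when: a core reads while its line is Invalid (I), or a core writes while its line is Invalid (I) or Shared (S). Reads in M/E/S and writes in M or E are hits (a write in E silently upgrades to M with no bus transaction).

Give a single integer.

Op 1: C1 read [C1 read from I: no other sharers -> C1=E (exclusive)] -> [I,E] [MISS #1: read from I]
Op 2: C0 read [C0 read from I: others=['C1=E'] -> C0=S, others downsized to S] -> [S,S] [MISS #2: read from I]
Op 3: C0 read [C0 read: already in S, no change] -> [S,S] [hit: read from S]
Op 4: C1 read [C1 read: already in S, no change] -> [S,S] [hit: read from S]
Op 5: C1 read [C1 read: already in S, no change] -> [S,S] [hit: read from S]
Op 6: C1 write [C1 write: invalidate ['C0=S'] -> C1=M] -> [I,M] [MISS #3: write from S]
Op 7: C1 write [C1 write: already M (modified), no change] -> [I,M] [hit: write from M]
Op 8: C0 read [C0 read from I: others=['C1=M'] -> C0=S, others downsized to S] -> [S,S] [MISS #4: read from I]
Op 9: C0 write [C0 write: invalidate ['C1=S'] -> C0=M] -> [M,I] [MISS #5: write from S]
Op 10: C0 read [C0 read: already in M, no change] -> [M,I] [hit: read from M]
Op 11: C0 write [C0 write: already M (modified), no change] -> [M,I] [hit: write from M]
Op 12: C1 read [C1 read from I: others=['C0=M'] -> C1=S, others downsized to S] -> [S,S] [MISS #6: read from I]

Answer: 6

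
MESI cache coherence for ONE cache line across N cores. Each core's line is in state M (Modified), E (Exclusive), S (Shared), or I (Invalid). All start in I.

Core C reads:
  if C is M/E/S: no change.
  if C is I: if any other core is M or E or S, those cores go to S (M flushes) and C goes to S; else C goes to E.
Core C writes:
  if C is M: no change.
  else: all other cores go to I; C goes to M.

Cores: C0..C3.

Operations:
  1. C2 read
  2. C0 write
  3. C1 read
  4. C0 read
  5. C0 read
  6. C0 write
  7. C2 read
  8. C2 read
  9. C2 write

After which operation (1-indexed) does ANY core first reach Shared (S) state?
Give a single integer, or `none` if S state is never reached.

Op 1: C2 read [C2 read from I: no other sharers -> C2=E (exclusive)] -> [I,I,E,I]
Op 2: C0 write [C0 write: invalidate ['C2=E'] -> C0=M] -> [M,I,I,I]
Op 3: C1 read [C1 read from I: others=['C0=M'] -> C1=S, others downsized to S] -> [S,S,I,I]
  -> First S state at op 3; remaining ops need not be traced.

Answer: 3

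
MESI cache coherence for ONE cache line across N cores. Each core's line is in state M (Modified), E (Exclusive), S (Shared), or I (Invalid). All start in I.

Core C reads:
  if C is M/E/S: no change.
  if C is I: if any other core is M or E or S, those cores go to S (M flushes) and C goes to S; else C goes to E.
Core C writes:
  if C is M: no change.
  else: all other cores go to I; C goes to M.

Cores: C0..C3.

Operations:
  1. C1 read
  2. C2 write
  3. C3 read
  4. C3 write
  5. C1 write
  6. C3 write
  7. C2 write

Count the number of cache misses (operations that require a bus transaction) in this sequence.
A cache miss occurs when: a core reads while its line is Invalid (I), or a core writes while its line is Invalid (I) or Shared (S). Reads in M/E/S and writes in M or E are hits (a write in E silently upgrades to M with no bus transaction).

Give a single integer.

Op 1: C1 read [C1 read from I: no other sharers -> C1=E (exclusive)] -> [I,E,I,I] [MISS #1: read from I]
Op 2: C2 write [C2 write: invalidate ['C1=E'] -> C2=M] -> [I,I,M,I] [MISS #2: write from I]
Op 3: C3 read [C3 read from I: others=['C2=M'] -> C3=S, others downsized to S] -> [I,I,S,S] [MISS #3: read from I]
Op 4: C3 write [C3 write: invalidate ['C2=S'] -> C3=M] -> [I,I,I,M] [MISS #4: write from S]
Op 5: C1 write [C1 write: invalidate ['C3=M'] -> C1=M] -> [I,M,I,I] [MISS #5: write from I]
Op 6: C3 write [C3 write: invalidate ['C1=M'] -> C3=M] -> [I,I,I,M] [MISS #6: write from I]
Op 7: C2 write [C2 write: invalidate ['C3=M'] -> C2=M] -> [I,I,M,I] [MISS #7: write from I]

Answer: 7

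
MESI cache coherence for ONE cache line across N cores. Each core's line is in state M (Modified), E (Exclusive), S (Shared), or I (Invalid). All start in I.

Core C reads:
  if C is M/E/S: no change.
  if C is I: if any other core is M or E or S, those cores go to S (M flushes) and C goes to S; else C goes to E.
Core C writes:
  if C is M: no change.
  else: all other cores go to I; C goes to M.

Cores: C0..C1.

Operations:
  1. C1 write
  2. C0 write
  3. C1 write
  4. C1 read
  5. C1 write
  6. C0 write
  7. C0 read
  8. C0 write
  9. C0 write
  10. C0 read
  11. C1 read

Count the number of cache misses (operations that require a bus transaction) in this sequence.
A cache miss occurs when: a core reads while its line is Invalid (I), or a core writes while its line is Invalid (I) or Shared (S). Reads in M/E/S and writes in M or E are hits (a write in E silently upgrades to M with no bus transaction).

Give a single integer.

Op 1: C1 write [C1 write: invalidate none -> C1=M] -> [I,M] [MISS #1: write from I]
Op 2: C0 write [C0 write: invalidate ['C1=M'] -> C0=M] -> [M,I] [MISS #2: write from I]
Op 3: C1 write [C1 write: invalidate ['C0=M'] -> C1=M] -> [I,M] [MISS #3: write from I]
Op 4: C1 read [C1 read: already in M, no change] -> [I,M] [hit: read from M]
Op 5: C1 write [C1 write: already M (modified), no change] -> [I,M] [hit: write from M]
Op 6: C0 write [C0 write: invalidate ['C1=M'] -> C0=M] -> [M,I] [MISS #4: write from I]
Op 7: C0 read [C0 read: already in M, no change] -> [M,I] [hit: read from M]
Op 8: C0 write [C0 write: already M (modified), no change] -> [M,I] [hit: write from M]
Op 9: C0 write [C0 write: already M (modified), no change] -> [M,I] [hit: write from M]
Op 10: C0 read [C0 read: already in M, no change] -> [M,I] [hit: read from M]
Op 11: C1 read [C1 read from I: others=['C0=M'] -> C1=S, others downsized to S] -> [S,S] [MISS #5: read from I]

Answer: 5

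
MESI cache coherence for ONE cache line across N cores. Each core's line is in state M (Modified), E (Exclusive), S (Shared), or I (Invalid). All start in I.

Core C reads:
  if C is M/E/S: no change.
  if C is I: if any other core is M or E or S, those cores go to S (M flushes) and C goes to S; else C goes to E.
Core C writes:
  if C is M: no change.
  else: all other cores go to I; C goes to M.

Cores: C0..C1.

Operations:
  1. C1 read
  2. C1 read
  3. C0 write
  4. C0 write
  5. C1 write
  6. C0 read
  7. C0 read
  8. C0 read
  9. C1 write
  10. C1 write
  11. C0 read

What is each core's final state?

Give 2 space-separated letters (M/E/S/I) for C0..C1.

Answer: S S

Derivation:
Op 1: C1 read [C1 read from I: no other sharers -> C1=E (exclusive)] -> [I,E]
Op 2: C1 read [C1 read: already in E, no change] -> [I,E]
Op 3: C0 write [C0 write: invalidate ['C1=E'] -> C0=M] -> [M,I]
Op 4: C0 write [C0 write: already M (modified), no change] -> [M,I]
Op 5: C1 write [C1 write: invalidate ['C0=M'] -> C1=M] -> [I,M]
Op 6: C0 read [C0 read from I: others=['C1=M'] -> C0=S, others downsized to S] -> [S,S]
Op 7: C0 read [C0 read: already in S, no change] -> [S,S]
Op 8: C0 read [C0 read: already in S, no change] -> [S,S]
Op 9: C1 write [C1 write: invalidate ['C0=S'] -> C1=M] -> [I,M]
Op 10: C1 write [C1 write: already M (modified), no change] -> [I,M]
Op 11: C0 read [C0 read from I: others=['C1=M'] -> C0=S, others downsized to S] -> [S,S]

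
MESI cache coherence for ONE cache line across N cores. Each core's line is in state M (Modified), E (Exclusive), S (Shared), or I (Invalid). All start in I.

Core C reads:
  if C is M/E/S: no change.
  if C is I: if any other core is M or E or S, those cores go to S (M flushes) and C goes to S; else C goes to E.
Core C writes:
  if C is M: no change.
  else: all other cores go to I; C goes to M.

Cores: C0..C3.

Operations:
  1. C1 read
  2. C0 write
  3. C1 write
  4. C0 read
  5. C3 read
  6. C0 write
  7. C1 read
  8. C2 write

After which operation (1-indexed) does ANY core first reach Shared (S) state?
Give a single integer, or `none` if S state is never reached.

Op 1: C1 read [C1 read from I: no other sharers -> C1=E (exclusive)] -> [I,E,I,I]
Op 2: C0 write [C0 write: invalidate ['C1=E'] -> C0=M] -> [M,I,I,I]
Op 3: C1 write [C1 write: invalidate ['C0=M'] -> C1=M] -> [I,M,I,I]
Op 4: C0 read [C0 read from I: others=['C1=M'] -> C0=S, others downsized to S] -> [S,S,I,I]
  -> First S state at op 4; remaining ops need not be traced.

Answer: 4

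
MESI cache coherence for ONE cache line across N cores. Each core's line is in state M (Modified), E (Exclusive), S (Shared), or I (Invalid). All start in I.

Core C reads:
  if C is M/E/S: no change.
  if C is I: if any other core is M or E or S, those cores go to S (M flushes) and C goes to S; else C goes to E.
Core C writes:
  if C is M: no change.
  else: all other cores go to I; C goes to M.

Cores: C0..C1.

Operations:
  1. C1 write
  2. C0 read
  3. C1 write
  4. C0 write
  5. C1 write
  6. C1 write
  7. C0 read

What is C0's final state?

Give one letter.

Answer: S

Derivation:
Op 1: C1 write [C1 write: invalidate none -> C1=M] -> [I,M]
Op 2: C0 read [C0 read from I: others=['C1=M'] -> C0=S, others downsized to S] -> [S,S]
Op 3: C1 write [C1 write: invalidate ['C0=S'] -> C1=M] -> [I,M]
Op 4: C0 write [C0 write: invalidate ['C1=M'] -> C0=M] -> [M,I]
Op 5: C1 write [C1 write: invalidate ['C0=M'] -> C1=M] -> [I,M]
Op 6: C1 write [C1 write: already M (modified), no change] -> [I,M]
Op 7: C0 read [C0 read from I: others=['C1=M'] -> C0=S, others downsized to S] -> [S,S]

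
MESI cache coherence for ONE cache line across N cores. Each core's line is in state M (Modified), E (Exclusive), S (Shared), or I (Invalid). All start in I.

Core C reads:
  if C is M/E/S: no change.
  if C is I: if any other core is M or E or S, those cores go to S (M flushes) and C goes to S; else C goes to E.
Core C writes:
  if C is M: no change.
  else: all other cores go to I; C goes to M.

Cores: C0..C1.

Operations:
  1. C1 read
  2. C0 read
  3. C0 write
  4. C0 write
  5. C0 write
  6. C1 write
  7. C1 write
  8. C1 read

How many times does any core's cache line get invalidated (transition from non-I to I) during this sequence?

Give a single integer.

Answer: 2

Derivation:
Op 1: C1 read [C1 read from I: no other sharers -> C1=E (exclusive)] -> [I,E] (invalidations this op: 0; running total: 0)
Op 2: C0 read [C0 read from I: others=['C1=E'] -> C0=S, others downsized to S] -> [S,S] (invalidations this op: 0; running total: 0)
Op 3: C0 write [C0 write: invalidate ['C1=S'] -> C0=M] -> [M,I] (invalidations this op: 1; running total: 1)
Op 4: C0 write [C0 write: already M (modified), no change] -> [M,I] (invalidations this op: 0; running total: 1)
Op 5: C0 write [C0 write: already M (modified), no change] -> [M,I] (invalidations this op: 0; running total: 1)
Op 6: C1 write [C1 write: invalidate ['C0=M'] -> C1=M] -> [I,M] (invalidations this op: 1; running total: 2)
Op 7: C1 write [C1 write: already M (modified), no change] -> [I,M] (invalidations this op: 0; running total: 2)
Op 8: C1 read [C1 read: already in M, no change] -> [I,M] (invalidations this op: 0; running total: 2)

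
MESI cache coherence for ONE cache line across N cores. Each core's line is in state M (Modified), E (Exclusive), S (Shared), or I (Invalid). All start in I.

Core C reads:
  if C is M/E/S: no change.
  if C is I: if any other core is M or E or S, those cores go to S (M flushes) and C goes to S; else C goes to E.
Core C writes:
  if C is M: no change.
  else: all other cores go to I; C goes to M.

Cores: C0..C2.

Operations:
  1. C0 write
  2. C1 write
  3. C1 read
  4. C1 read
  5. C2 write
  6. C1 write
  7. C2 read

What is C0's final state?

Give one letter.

Op 1: C0 write [C0 write: invalidate none -> C0=M] -> [M,I,I]
Op 2: C1 write [C1 write: invalidate ['C0=M'] -> C1=M] -> [I,M,I]
Op 3: C1 read [C1 read: already in M, no change] -> [I,M,I]
Op 4: C1 read [C1 read: already in M, no change] -> [I,M,I]
Op 5: C2 write [C2 write: invalidate ['C1=M'] -> C2=M] -> [I,I,M]
Op 6: C1 write [C1 write: invalidate ['C2=M'] -> C1=M] -> [I,M,I]
Op 7: C2 read [C2 read from I: others=['C1=M'] -> C2=S, others downsized to S] -> [I,S,S]

Answer: I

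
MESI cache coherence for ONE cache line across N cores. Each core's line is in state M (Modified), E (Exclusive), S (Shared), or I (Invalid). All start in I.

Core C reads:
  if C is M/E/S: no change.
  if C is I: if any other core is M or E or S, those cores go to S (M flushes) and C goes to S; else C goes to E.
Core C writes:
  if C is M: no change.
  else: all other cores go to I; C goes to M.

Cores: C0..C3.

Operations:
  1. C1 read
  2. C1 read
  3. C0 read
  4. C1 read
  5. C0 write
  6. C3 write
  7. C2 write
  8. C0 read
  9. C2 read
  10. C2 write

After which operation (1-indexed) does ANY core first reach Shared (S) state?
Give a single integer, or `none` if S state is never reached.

Answer: 3

Derivation:
Op 1: C1 read [C1 read from I: no other sharers -> C1=E (exclusive)] -> [I,E,I,I]
Op 2: C1 read [C1 read: already in E, no change] -> [I,E,I,I]
Op 3: C0 read [C0 read from I: others=['C1=E'] -> C0=S, others downsized to S] -> [S,S,I,I]
  -> First S state at op 3; remaining ops need not be traced.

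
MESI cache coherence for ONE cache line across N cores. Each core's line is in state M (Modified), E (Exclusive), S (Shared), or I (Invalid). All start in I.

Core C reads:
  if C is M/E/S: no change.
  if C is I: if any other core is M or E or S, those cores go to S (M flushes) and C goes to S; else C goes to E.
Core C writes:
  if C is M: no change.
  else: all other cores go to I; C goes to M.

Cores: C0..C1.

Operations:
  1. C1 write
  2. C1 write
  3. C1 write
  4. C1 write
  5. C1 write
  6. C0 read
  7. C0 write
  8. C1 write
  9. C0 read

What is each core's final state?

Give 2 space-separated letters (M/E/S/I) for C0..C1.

Answer: S S

Derivation:
Op 1: C1 write [C1 write: invalidate none -> C1=M] -> [I,M]
Op 2: C1 write [C1 write: already M (modified), no change] -> [I,M]
Op 3: C1 write [C1 write: already M (modified), no change] -> [I,M]
Op 4: C1 write [C1 write: already M (modified), no change] -> [I,M]
Op 5: C1 write [C1 write: already M (modified), no change] -> [I,M]
Op 6: C0 read [C0 read from I: others=['C1=M'] -> C0=S, others downsized to S] -> [S,S]
Op 7: C0 write [C0 write: invalidate ['C1=S'] -> C0=M] -> [M,I]
Op 8: C1 write [C1 write: invalidate ['C0=M'] -> C1=M] -> [I,M]
Op 9: C0 read [C0 read from I: others=['C1=M'] -> C0=S, others downsized to S] -> [S,S]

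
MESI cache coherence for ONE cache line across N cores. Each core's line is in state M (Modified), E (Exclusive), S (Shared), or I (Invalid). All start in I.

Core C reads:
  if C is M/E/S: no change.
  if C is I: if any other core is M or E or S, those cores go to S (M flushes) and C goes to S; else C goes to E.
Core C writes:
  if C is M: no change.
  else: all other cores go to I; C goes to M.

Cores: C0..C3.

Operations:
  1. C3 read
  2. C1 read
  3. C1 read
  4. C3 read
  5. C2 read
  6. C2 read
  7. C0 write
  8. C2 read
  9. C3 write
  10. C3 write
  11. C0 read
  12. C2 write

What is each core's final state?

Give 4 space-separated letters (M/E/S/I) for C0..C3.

Answer: I I M I

Derivation:
Op 1: C3 read [C3 read from I: no other sharers -> C3=E (exclusive)] -> [I,I,I,E]
Op 2: C1 read [C1 read from I: others=['C3=E'] -> C1=S, others downsized to S] -> [I,S,I,S]
Op 3: C1 read [C1 read: already in S, no change] -> [I,S,I,S]
Op 4: C3 read [C3 read: already in S, no change] -> [I,S,I,S]
Op 5: C2 read [C2 read from I: others=['C1=S', 'C3=S'] -> C2=S, others downsized to S] -> [I,S,S,S]
Op 6: C2 read [C2 read: already in S, no change] -> [I,S,S,S]
Op 7: C0 write [C0 write: invalidate ['C1=S', 'C2=S', 'C3=S'] -> C0=M] -> [M,I,I,I]
Op 8: C2 read [C2 read from I: others=['C0=M'] -> C2=S, others downsized to S] -> [S,I,S,I]
Op 9: C3 write [C3 write: invalidate ['C0=S', 'C2=S'] -> C3=M] -> [I,I,I,M]
Op 10: C3 write [C3 write: already M (modified), no change] -> [I,I,I,M]
Op 11: C0 read [C0 read from I: others=['C3=M'] -> C0=S, others downsized to S] -> [S,I,I,S]
Op 12: C2 write [C2 write: invalidate ['C0=S', 'C3=S'] -> C2=M] -> [I,I,M,I]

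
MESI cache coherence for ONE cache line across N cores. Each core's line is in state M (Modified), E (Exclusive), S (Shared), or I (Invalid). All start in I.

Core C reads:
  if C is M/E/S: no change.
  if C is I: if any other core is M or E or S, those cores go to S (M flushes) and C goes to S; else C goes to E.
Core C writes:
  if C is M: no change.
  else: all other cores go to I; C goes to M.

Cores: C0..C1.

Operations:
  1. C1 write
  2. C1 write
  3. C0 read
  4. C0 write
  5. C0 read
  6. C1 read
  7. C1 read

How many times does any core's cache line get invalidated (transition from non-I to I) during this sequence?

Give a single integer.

Op 1: C1 write [C1 write: invalidate none -> C1=M] -> [I,M] (invalidations this op: 0; running total: 0)
Op 2: C1 write [C1 write: already M (modified), no change] -> [I,M] (invalidations this op: 0; running total: 0)
Op 3: C0 read [C0 read from I: others=['C1=M'] -> C0=S, others downsized to S] -> [S,S] (invalidations this op: 0; running total: 0)
Op 4: C0 write [C0 write: invalidate ['C1=S'] -> C0=M] -> [M,I] (invalidations this op: 1; running total: 1)
Op 5: C0 read [C0 read: already in M, no change] -> [M,I] (invalidations this op: 0; running total: 1)
Op 6: C1 read [C1 read from I: others=['C0=M'] -> C1=S, others downsized to S] -> [S,S] (invalidations this op: 0; running total: 1)
Op 7: C1 read [C1 read: already in S, no change] -> [S,S] (invalidations this op: 0; running total: 1)

Answer: 1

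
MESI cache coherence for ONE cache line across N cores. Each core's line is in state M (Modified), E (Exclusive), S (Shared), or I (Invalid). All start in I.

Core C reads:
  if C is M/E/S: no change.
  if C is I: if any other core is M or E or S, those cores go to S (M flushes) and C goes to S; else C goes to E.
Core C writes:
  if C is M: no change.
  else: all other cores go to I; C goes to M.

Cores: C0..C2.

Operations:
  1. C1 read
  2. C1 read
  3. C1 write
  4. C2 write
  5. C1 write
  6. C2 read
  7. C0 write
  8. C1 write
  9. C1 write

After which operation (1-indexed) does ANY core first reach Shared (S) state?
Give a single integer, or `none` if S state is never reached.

Op 1: C1 read [C1 read from I: no other sharers -> C1=E (exclusive)] -> [I,E,I]
Op 2: C1 read [C1 read: already in E, no change] -> [I,E,I]
Op 3: C1 write [C1 write: invalidate none -> C1=M] -> [I,M,I]
Op 4: C2 write [C2 write: invalidate ['C1=M'] -> C2=M] -> [I,I,M]
Op 5: C1 write [C1 write: invalidate ['C2=M'] -> C1=M] -> [I,M,I]
Op 6: C2 read [C2 read from I: others=['C1=M'] -> C2=S, others downsized to S] -> [I,S,S]
  -> First S state at op 6; remaining ops need not be traced.

Answer: 6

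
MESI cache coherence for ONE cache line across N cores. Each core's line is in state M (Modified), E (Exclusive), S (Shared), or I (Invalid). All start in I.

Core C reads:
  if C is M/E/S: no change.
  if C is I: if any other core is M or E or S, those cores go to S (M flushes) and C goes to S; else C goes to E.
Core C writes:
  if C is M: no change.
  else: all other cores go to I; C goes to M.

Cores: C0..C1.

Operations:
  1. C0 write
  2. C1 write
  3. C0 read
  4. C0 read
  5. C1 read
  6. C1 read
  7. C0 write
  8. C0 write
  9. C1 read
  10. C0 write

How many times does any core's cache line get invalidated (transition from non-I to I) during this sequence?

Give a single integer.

Op 1: C0 write [C0 write: invalidate none -> C0=M] -> [M,I] (invalidations this op: 0; running total: 0)
Op 2: C1 write [C1 write: invalidate ['C0=M'] -> C1=M] -> [I,M] (invalidations this op: 1; running total: 1)
Op 3: C0 read [C0 read from I: others=['C1=M'] -> C0=S, others downsized to S] -> [S,S] (invalidations this op: 0; running total: 1)
Op 4: C0 read [C0 read: already in S, no change] -> [S,S] (invalidations this op: 0; running total: 1)
Op 5: C1 read [C1 read: already in S, no change] -> [S,S] (invalidations this op: 0; running total: 1)
Op 6: C1 read [C1 read: already in S, no change] -> [S,S] (invalidations this op: 0; running total: 1)
Op 7: C0 write [C0 write: invalidate ['C1=S'] -> C0=M] -> [M,I] (invalidations this op: 1; running total: 2)
Op 8: C0 write [C0 write: already M (modified), no change] -> [M,I] (invalidations this op: 0; running total: 2)
Op 9: C1 read [C1 read from I: others=['C0=M'] -> C1=S, others downsized to S] -> [S,S] (invalidations this op: 0; running total: 2)
Op 10: C0 write [C0 write: invalidate ['C1=S'] -> C0=M] -> [M,I] (invalidations this op: 1; running total: 3)

Answer: 3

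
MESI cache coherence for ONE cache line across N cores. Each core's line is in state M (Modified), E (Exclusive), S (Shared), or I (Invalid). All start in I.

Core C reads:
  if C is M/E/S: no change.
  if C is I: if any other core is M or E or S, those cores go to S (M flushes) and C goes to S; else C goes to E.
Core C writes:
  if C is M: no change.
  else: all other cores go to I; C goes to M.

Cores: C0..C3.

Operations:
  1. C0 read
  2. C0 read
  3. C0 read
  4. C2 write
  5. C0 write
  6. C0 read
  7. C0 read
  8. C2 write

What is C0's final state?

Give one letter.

Op 1: C0 read [C0 read from I: no other sharers -> C0=E (exclusive)] -> [E,I,I,I]
Op 2: C0 read [C0 read: already in E, no change] -> [E,I,I,I]
Op 3: C0 read [C0 read: already in E, no change] -> [E,I,I,I]
Op 4: C2 write [C2 write: invalidate ['C0=E'] -> C2=M] -> [I,I,M,I]
Op 5: C0 write [C0 write: invalidate ['C2=M'] -> C0=M] -> [M,I,I,I]
Op 6: C0 read [C0 read: already in M, no change] -> [M,I,I,I]
Op 7: C0 read [C0 read: already in M, no change] -> [M,I,I,I]
Op 8: C2 write [C2 write: invalidate ['C0=M'] -> C2=M] -> [I,I,M,I]

Answer: I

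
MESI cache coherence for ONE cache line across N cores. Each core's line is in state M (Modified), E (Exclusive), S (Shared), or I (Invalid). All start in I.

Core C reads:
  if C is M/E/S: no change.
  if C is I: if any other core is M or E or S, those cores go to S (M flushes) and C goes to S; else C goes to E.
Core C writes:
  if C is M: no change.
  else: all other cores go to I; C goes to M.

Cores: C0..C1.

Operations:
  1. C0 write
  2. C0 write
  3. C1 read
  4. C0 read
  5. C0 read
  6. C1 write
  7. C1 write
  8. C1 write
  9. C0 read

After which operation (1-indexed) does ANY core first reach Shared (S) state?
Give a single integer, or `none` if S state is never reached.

Op 1: C0 write [C0 write: invalidate none -> C0=M] -> [M,I]
Op 2: C0 write [C0 write: already M (modified), no change] -> [M,I]
Op 3: C1 read [C1 read from I: others=['C0=M'] -> C1=S, others downsized to S] -> [S,S]
  -> First S state at op 3; remaining ops need not be traced.

Answer: 3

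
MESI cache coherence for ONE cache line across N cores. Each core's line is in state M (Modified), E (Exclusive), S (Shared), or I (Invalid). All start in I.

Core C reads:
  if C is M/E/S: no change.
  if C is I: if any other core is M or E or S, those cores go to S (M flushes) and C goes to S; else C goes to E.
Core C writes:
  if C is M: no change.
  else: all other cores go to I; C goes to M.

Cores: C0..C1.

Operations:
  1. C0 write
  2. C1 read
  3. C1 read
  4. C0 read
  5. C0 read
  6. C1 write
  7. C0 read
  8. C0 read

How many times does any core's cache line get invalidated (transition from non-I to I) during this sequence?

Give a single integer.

Answer: 1

Derivation:
Op 1: C0 write [C0 write: invalidate none -> C0=M] -> [M,I] (invalidations this op: 0; running total: 0)
Op 2: C1 read [C1 read from I: others=['C0=M'] -> C1=S, others downsized to S] -> [S,S] (invalidations this op: 0; running total: 0)
Op 3: C1 read [C1 read: already in S, no change] -> [S,S] (invalidations this op: 0; running total: 0)
Op 4: C0 read [C0 read: already in S, no change] -> [S,S] (invalidations this op: 0; running total: 0)
Op 5: C0 read [C0 read: already in S, no change] -> [S,S] (invalidations this op: 0; running total: 0)
Op 6: C1 write [C1 write: invalidate ['C0=S'] -> C1=M] -> [I,M] (invalidations this op: 1; running total: 1)
Op 7: C0 read [C0 read from I: others=['C1=M'] -> C0=S, others downsized to S] -> [S,S] (invalidations this op: 0; running total: 1)
Op 8: C0 read [C0 read: already in S, no change] -> [S,S] (invalidations this op: 0; running total: 1)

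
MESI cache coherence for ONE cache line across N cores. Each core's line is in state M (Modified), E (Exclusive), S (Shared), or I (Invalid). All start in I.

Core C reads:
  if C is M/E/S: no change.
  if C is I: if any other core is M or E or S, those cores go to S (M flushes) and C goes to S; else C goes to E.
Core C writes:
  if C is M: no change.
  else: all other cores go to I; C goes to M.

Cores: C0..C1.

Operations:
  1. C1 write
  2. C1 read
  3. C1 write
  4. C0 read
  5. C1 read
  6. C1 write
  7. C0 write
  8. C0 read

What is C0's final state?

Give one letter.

Op 1: C1 write [C1 write: invalidate none -> C1=M] -> [I,M]
Op 2: C1 read [C1 read: already in M, no change] -> [I,M]
Op 3: C1 write [C1 write: already M (modified), no change] -> [I,M]
Op 4: C0 read [C0 read from I: others=['C1=M'] -> C0=S, others downsized to S] -> [S,S]
Op 5: C1 read [C1 read: already in S, no change] -> [S,S]
Op 6: C1 write [C1 write: invalidate ['C0=S'] -> C1=M] -> [I,M]
Op 7: C0 write [C0 write: invalidate ['C1=M'] -> C0=M] -> [M,I]
Op 8: C0 read [C0 read: already in M, no change] -> [M,I]

Answer: M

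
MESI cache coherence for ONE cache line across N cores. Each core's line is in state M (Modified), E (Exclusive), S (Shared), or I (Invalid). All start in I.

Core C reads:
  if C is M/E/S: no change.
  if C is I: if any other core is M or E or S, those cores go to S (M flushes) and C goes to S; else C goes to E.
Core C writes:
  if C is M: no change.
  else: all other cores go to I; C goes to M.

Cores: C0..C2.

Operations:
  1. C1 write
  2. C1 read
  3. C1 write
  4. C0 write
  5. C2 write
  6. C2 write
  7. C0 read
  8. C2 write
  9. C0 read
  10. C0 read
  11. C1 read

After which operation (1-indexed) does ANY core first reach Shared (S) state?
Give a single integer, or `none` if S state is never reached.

Op 1: C1 write [C1 write: invalidate none -> C1=M] -> [I,M,I]
Op 2: C1 read [C1 read: already in M, no change] -> [I,M,I]
Op 3: C1 write [C1 write: already M (modified), no change] -> [I,M,I]
Op 4: C0 write [C0 write: invalidate ['C1=M'] -> C0=M] -> [M,I,I]
Op 5: C2 write [C2 write: invalidate ['C0=M'] -> C2=M] -> [I,I,M]
Op 6: C2 write [C2 write: already M (modified), no change] -> [I,I,M]
Op 7: C0 read [C0 read from I: others=['C2=M'] -> C0=S, others downsized to S] -> [S,I,S]
  -> First S state at op 7; remaining ops need not be traced.

Answer: 7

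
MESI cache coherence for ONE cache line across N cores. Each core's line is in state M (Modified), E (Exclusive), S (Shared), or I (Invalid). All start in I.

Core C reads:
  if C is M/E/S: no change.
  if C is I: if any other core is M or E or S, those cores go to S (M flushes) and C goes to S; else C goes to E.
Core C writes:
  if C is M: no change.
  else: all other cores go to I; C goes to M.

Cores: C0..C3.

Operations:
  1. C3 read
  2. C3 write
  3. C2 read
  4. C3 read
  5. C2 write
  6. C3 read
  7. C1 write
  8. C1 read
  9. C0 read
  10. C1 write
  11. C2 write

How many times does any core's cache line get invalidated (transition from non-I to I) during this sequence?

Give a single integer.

Answer: 5

Derivation:
Op 1: C3 read [C3 read from I: no other sharers -> C3=E (exclusive)] -> [I,I,I,E] (invalidations this op: 0; running total: 0)
Op 2: C3 write [C3 write: invalidate none -> C3=M] -> [I,I,I,M] (invalidations this op: 0; running total: 0)
Op 3: C2 read [C2 read from I: others=['C3=M'] -> C2=S, others downsized to S] -> [I,I,S,S] (invalidations this op: 0; running total: 0)
Op 4: C3 read [C3 read: already in S, no change] -> [I,I,S,S] (invalidations this op: 0; running total: 0)
Op 5: C2 write [C2 write: invalidate ['C3=S'] -> C2=M] -> [I,I,M,I] (invalidations this op: 1; running total: 1)
Op 6: C3 read [C3 read from I: others=['C2=M'] -> C3=S, others downsized to S] -> [I,I,S,S] (invalidations this op: 0; running total: 1)
Op 7: C1 write [C1 write: invalidate ['C2=S', 'C3=S'] -> C1=M] -> [I,M,I,I] (invalidations this op: 2; running total: 3)
Op 8: C1 read [C1 read: already in M, no change] -> [I,M,I,I] (invalidations this op: 0; running total: 3)
Op 9: C0 read [C0 read from I: others=['C1=M'] -> C0=S, others downsized to S] -> [S,S,I,I] (invalidations this op: 0; running total: 3)
Op 10: C1 write [C1 write: invalidate ['C0=S'] -> C1=M] -> [I,M,I,I] (invalidations this op: 1; running total: 4)
Op 11: C2 write [C2 write: invalidate ['C1=M'] -> C2=M] -> [I,I,M,I] (invalidations this op: 1; running total: 5)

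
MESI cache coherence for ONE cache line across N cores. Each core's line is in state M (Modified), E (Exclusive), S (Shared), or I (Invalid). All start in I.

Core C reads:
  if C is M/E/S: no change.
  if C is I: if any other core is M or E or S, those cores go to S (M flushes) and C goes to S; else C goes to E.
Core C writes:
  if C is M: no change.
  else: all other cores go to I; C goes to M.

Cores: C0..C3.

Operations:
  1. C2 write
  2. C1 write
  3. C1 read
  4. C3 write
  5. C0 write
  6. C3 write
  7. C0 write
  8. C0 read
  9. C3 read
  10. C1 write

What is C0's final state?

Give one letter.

Op 1: C2 write [C2 write: invalidate none -> C2=M] -> [I,I,M,I]
Op 2: C1 write [C1 write: invalidate ['C2=M'] -> C1=M] -> [I,M,I,I]
Op 3: C1 read [C1 read: already in M, no change] -> [I,M,I,I]
Op 4: C3 write [C3 write: invalidate ['C1=M'] -> C3=M] -> [I,I,I,M]
Op 5: C0 write [C0 write: invalidate ['C3=M'] -> C0=M] -> [M,I,I,I]
Op 6: C3 write [C3 write: invalidate ['C0=M'] -> C3=M] -> [I,I,I,M]
Op 7: C0 write [C0 write: invalidate ['C3=M'] -> C0=M] -> [M,I,I,I]
Op 8: C0 read [C0 read: already in M, no change] -> [M,I,I,I]
Op 9: C3 read [C3 read from I: others=['C0=M'] -> C3=S, others downsized to S] -> [S,I,I,S]
Op 10: C1 write [C1 write: invalidate ['C0=S', 'C3=S'] -> C1=M] -> [I,M,I,I]

Answer: I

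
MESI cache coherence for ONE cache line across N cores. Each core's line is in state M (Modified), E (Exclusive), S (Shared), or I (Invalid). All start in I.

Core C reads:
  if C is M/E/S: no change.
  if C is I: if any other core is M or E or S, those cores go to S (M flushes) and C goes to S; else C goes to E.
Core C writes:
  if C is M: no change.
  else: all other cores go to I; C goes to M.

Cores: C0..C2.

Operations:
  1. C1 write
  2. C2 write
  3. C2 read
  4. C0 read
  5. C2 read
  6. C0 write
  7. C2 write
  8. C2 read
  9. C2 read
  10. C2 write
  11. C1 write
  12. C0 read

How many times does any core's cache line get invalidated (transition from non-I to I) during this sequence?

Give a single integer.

Answer: 4

Derivation:
Op 1: C1 write [C1 write: invalidate none -> C1=M] -> [I,M,I] (invalidations this op: 0; running total: 0)
Op 2: C2 write [C2 write: invalidate ['C1=M'] -> C2=M] -> [I,I,M] (invalidations this op: 1; running total: 1)
Op 3: C2 read [C2 read: already in M, no change] -> [I,I,M] (invalidations this op: 0; running total: 1)
Op 4: C0 read [C0 read from I: others=['C2=M'] -> C0=S, others downsized to S] -> [S,I,S] (invalidations this op: 0; running total: 1)
Op 5: C2 read [C2 read: already in S, no change] -> [S,I,S] (invalidations this op: 0; running total: 1)
Op 6: C0 write [C0 write: invalidate ['C2=S'] -> C0=M] -> [M,I,I] (invalidations this op: 1; running total: 2)
Op 7: C2 write [C2 write: invalidate ['C0=M'] -> C2=M] -> [I,I,M] (invalidations this op: 1; running total: 3)
Op 8: C2 read [C2 read: already in M, no change] -> [I,I,M] (invalidations this op: 0; running total: 3)
Op 9: C2 read [C2 read: already in M, no change] -> [I,I,M] (invalidations this op: 0; running total: 3)
Op 10: C2 write [C2 write: already M (modified), no change] -> [I,I,M] (invalidations this op: 0; running total: 3)
Op 11: C1 write [C1 write: invalidate ['C2=M'] -> C1=M] -> [I,M,I] (invalidations this op: 1; running total: 4)
Op 12: C0 read [C0 read from I: others=['C1=M'] -> C0=S, others downsized to S] -> [S,S,I] (invalidations this op: 0; running total: 4)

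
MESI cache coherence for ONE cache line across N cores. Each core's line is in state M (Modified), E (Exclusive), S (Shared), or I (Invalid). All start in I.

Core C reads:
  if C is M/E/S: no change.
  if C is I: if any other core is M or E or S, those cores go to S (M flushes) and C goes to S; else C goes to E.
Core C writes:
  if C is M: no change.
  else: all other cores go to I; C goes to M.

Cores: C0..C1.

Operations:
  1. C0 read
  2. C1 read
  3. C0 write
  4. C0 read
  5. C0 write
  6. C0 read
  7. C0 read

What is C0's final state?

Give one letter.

Answer: M

Derivation:
Op 1: C0 read [C0 read from I: no other sharers -> C0=E (exclusive)] -> [E,I]
Op 2: C1 read [C1 read from I: others=['C0=E'] -> C1=S, others downsized to S] -> [S,S]
Op 3: C0 write [C0 write: invalidate ['C1=S'] -> C0=M] -> [M,I]
Op 4: C0 read [C0 read: already in M, no change] -> [M,I]
Op 5: C0 write [C0 write: already M (modified), no change] -> [M,I]
Op 6: C0 read [C0 read: already in M, no change] -> [M,I]
Op 7: C0 read [C0 read: already in M, no change] -> [M,I]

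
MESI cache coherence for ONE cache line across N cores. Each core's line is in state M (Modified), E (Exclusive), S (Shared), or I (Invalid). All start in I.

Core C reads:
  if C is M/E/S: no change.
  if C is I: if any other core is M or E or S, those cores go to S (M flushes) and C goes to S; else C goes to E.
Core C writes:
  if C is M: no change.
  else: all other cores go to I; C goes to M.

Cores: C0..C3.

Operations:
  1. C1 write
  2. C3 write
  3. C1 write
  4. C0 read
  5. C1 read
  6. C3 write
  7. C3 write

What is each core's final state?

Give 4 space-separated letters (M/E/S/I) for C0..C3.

Answer: I I I M

Derivation:
Op 1: C1 write [C1 write: invalidate none -> C1=M] -> [I,M,I,I]
Op 2: C3 write [C3 write: invalidate ['C1=M'] -> C3=M] -> [I,I,I,M]
Op 3: C1 write [C1 write: invalidate ['C3=M'] -> C1=M] -> [I,M,I,I]
Op 4: C0 read [C0 read from I: others=['C1=M'] -> C0=S, others downsized to S] -> [S,S,I,I]
Op 5: C1 read [C1 read: already in S, no change] -> [S,S,I,I]
Op 6: C3 write [C3 write: invalidate ['C0=S', 'C1=S'] -> C3=M] -> [I,I,I,M]
Op 7: C3 write [C3 write: already M (modified), no change] -> [I,I,I,M]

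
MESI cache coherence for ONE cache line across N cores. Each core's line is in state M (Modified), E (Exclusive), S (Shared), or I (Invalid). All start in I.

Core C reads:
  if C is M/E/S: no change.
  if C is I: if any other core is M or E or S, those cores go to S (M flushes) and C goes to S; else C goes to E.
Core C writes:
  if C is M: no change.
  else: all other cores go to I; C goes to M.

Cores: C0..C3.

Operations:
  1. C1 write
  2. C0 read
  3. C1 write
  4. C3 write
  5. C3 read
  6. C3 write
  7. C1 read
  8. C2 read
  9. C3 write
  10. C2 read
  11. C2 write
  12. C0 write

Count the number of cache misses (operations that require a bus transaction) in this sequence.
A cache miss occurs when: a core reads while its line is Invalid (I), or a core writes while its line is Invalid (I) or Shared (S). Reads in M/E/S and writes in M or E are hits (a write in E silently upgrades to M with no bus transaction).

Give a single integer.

Op 1: C1 write [C1 write: invalidate none -> C1=M] -> [I,M,I,I] [MISS #1: write from I]
Op 2: C0 read [C0 read from I: others=['C1=M'] -> C0=S, others downsized to S] -> [S,S,I,I] [MISS #2: read from I]
Op 3: C1 write [C1 write: invalidate ['C0=S'] -> C1=M] -> [I,M,I,I] [MISS #3: write from S]
Op 4: C3 write [C3 write: invalidate ['C1=M'] -> C3=M] -> [I,I,I,M] [MISS #4: write from I]
Op 5: C3 read [C3 read: already in M, no change] -> [I,I,I,M] [hit: read from M]
Op 6: C3 write [C3 write: already M (modified), no change] -> [I,I,I,M] [hit: write from M]
Op 7: C1 read [C1 read from I: others=['C3=M'] -> C1=S, others downsized to S] -> [I,S,I,S] [MISS #5: read from I]
Op 8: C2 read [C2 read from I: others=['C1=S', 'C3=S'] -> C2=S, others downsized to S] -> [I,S,S,S] [MISS #6: read from I]
Op 9: C3 write [C3 write: invalidate ['C1=S', 'C2=S'] -> C3=M] -> [I,I,I,M] [MISS #7: write from S]
Op 10: C2 read [C2 read from I: others=['C3=M'] -> C2=S, others downsized to S] -> [I,I,S,S] [MISS #8: read from I]
Op 11: C2 write [C2 write: invalidate ['C3=S'] -> C2=M] -> [I,I,M,I] [MISS #9: write from S]
Op 12: C0 write [C0 write: invalidate ['C2=M'] -> C0=M] -> [M,I,I,I] [MISS #10: write from I]

Answer: 10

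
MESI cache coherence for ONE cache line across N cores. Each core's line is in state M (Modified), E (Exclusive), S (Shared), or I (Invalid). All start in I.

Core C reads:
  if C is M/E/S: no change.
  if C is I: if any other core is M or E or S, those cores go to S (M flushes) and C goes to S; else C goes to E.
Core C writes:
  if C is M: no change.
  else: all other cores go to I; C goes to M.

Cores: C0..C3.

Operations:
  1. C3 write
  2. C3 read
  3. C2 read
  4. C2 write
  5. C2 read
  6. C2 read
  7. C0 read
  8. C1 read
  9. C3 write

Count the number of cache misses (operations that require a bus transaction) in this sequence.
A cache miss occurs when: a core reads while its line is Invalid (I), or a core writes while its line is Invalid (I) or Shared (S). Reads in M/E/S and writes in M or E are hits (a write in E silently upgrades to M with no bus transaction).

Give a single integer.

Answer: 6

Derivation:
Op 1: C3 write [C3 write: invalidate none -> C3=M] -> [I,I,I,M] [MISS #1: write from I]
Op 2: C3 read [C3 read: already in M, no change] -> [I,I,I,M] [hit: read from M]
Op 3: C2 read [C2 read from I: others=['C3=M'] -> C2=S, others downsized to S] -> [I,I,S,S] [MISS #2: read from I]
Op 4: C2 write [C2 write: invalidate ['C3=S'] -> C2=M] -> [I,I,M,I] [MISS #3: write from S]
Op 5: C2 read [C2 read: already in M, no change] -> [I,I,M,I] [hit: read from M]
Op 6: C2 read [C2 read: already in M, no change] -> [I,I,M,I] [hit: read from M]
Op 7: C0 read [C0 read from I: others=['C2=M'] -> C0=S, others downsized to S] -> [S,I,S,I] [MISS #4: read from I]
Op 8: C1 read [C1 read from I: others=['C0=S', 'C2=S'] -> C1=S, others downsized to S] -> [S,S,S,I] [MISS #5: read from I]
Op 9: C3 write [C3 write: invalidate ['C0=S', 'C1=S', 'C2=S'] -> C3=M] -> [I,I,I,M] [MISS #6: write from I]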